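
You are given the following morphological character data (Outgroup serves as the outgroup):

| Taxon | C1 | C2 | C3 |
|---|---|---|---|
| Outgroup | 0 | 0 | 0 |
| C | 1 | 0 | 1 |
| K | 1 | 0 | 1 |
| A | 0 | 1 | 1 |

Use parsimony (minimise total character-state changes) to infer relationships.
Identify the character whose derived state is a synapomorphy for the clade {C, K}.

The outgroup has state '0' for every character, so '1' is the derived state throughout.
Only C and K show the derived state '1' for C1, supporting them as a clade.
C2 (derived state '1') is unique to A (autapomorphy; uninformative for grouping).
C3 (derived state '1') is shared by all ingroup taxa — unites the whole ingroup.
Most parsimonious ingroup topology: ((C,K),A).
The clade {C, K} is supported by C1: its derived state '1' occurs in exactly those taxa and in no other taxon (including the outgroup).

C1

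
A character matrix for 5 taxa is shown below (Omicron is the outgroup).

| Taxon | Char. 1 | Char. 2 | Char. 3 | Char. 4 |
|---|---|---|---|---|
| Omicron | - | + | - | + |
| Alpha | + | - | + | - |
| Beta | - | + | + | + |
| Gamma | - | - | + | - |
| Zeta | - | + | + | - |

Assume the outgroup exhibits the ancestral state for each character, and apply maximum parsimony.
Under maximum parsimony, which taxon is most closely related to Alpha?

Character polarity is set by the outgroup: the derived state is whichever differs from the outgroup's state, so for Char. 2, Char. 4 the derived state is '-', and for the remaining characters it is '+'.
Char. 1 (derived state '+') is unique to Alpha (autapomorphy; uninformative for grouping).
Char. 2: derived state '-' in Alpha and Gamma only — synapomorphy for {Alpha, Gamma}.
All ingroup taxa share the derived state '+' for Char. 3; it defines the ingroup but does not resolve relationships within it.
Char. 4: derived state '-' in Alpha, Gamma, and Zeta only — synapomorphy for {Alpha, Gamma, Zeta}.
Most parsimonious ingroup topology: (((Alpha,Gamma),Zeta),Beta).
Alpha and Gamma form a cherry on this tree, so they are sister taxa.

Gamma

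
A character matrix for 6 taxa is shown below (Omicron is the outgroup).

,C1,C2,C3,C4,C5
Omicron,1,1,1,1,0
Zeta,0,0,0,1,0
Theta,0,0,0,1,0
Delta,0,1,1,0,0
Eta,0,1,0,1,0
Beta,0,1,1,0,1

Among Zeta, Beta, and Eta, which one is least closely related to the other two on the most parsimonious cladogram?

Beta

Character polarity is set by the outgroup: the derived state is whichever differs from the outgroup's state, so for C1, C2, C3, C4 the derived state is '0', and for the remaining characters it is '1'.
All ingroup taxa share the derived state '0' for C1; it defines the ingroup but does not resolve relationships within it.
Only Theta and Zeta show the derived state '0' for C2, supporting them as a clade.
Only Eta, Theta, and Zeta show the derived state '0' for C3, supporting them as a clade.
C4 (derived state '0') is shared by Beta and Delta — a synapomorphy uniting that clade.
C5 (derived state '1') is unique to Beta (autapomorphy; uninformative for grouping).
Most parsimonious ingroup topology: (((Zeta,Theta),Eta),(Delta,Beta)).
Zeta and Eta share a more recent common ancestor with each other than either does with Beta, so Beta is the least closely related of the three.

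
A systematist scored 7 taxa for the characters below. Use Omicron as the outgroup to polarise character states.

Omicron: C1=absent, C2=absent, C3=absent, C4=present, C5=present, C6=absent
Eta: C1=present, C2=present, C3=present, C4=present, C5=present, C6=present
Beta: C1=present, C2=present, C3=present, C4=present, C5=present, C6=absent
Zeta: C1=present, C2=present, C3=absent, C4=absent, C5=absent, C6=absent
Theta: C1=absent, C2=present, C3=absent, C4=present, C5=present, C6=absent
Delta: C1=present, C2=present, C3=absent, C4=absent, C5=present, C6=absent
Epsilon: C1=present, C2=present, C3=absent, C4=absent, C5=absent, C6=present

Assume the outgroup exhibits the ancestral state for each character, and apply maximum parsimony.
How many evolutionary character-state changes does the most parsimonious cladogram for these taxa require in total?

7

Character polarity is set by the outgroup: the derived state is whichever differs from the outgroup's state, so for C4, C5 the derived state is 'absent', and for the remaining characters it is 'present'.
C1: derived state 'present' in Beta, Delta, Epsilon, Eta, and Zeta only — synapomorphy for {Beta, Delta, Epsilon, Eta, Zeta}.
C2 (derived state 'present') is shared by all ingroup taxa — unites the whole ingroup.
Only Beta and Eta show the derived state 'present' for C3, supporting them as a clade.
C4 (derived state 'absent') is shared by Delta, Epsilon, and Zeta — a synapomorphy uniting that clade.
C5 (derived state 'absent') is shared by Epsilon and Zeta — a synapomorphy uniting that clade.
C6 groups Epsilon and Eta, which is incompatible with the clades supported by the remaining characters; treating it as convergent (homoplasy) costs fewer steps than any alternative tree.
Most parsimonious ingroup topology: (((Eta,Beta),((Zeta,Epsilon),Delta)),Theta).
Changes per character on this tree: C1: 1; C2: 1; C3: 1; C4: 1; C5: 1; C6: 2.
Total = 7.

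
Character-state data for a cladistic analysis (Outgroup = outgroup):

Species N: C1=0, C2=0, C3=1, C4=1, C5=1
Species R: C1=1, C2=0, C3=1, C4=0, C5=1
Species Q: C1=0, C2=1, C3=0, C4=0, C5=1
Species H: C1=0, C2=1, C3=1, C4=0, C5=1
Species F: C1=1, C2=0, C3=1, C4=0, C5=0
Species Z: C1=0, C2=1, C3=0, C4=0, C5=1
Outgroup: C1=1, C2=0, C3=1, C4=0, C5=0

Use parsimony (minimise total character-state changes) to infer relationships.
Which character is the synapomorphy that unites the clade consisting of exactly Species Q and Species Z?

Character polarity is set by the outgroup: the derived state is whichever differs from the outgroup's state, so for C1, C3 the derived state is '0', and for the remaining characters it is '1'.
C1: derived state '0' in Species H, Species N, Species Q, and Species Z only — synapomorphy for {Species H, Species N, Species Q, Species Z}.
Only Species H, Species Q, and Species Z show the derived state '1' for C2, supporting them as a clade.
Only Species Q and Species Z show the derived state '0' for C3, supporting them as a clade.
C4 (derived state '1') is unique to Species N (autapomorphy; uninformative for grouping).
Only Species H, Species N, Species Q, Species R, and Species Z show the derived state '1' for C5, supporting them as a clade.
Most parsimonious ingroup topology: (((Species N,(Species H,(Species Q,Species Z))),Species R),Species F).
The clade {Species Q, Species Z} is supported by C3: its derived state '0' occurs in exactly those taxa and in no other taxon (including the outgroup).

C3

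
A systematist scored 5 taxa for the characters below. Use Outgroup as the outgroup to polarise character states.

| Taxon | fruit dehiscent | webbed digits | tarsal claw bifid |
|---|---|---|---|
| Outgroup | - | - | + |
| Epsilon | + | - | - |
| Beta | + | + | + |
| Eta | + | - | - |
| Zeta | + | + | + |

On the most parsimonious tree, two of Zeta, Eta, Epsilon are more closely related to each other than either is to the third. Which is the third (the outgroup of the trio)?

Character polarity is set by the outgroup: the derived state is whichever differs from the outgroup's state, so for tarsal claw bifid the derived state is '-', and for the remaining characters it is '+'.
fruit dehiscent (derived state '+') is shared by all ingroup taxa — unites the whole ingroup.
Only Beta and Zeta show the derived state '+' for webbed digits, supporting them as a clade.
tarsal claw bifid (derived state '-') is shared by Epsilon and Eta — a synapomorphy uniting that clade.
Most parsimonious ingroup topology: ((Epsilon,Eta),(Beta,Zeta)).
Epsilon and Eta share a more recent common ancestor with each other than either does with Zeta, so Zeta is the least closely related of the three.

Zeta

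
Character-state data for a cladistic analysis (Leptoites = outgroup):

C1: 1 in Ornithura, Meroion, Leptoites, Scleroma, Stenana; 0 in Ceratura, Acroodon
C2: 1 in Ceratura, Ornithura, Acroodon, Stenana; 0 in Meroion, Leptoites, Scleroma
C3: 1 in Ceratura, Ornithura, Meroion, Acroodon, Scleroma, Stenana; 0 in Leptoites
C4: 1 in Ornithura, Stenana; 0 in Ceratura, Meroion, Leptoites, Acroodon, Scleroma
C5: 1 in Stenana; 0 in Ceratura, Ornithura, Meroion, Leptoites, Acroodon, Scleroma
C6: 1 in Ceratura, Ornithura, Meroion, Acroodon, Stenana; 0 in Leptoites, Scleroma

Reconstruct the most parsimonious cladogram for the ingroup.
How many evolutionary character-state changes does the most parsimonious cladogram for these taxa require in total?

6

Character polarity is set by the outgroup: the derived state is whichever differs from the outgroup's state, so for C1 the derived state is '0', and for the remaining characters it is '1'.
Only Acroodon and Ceratura show the derived state '0' for C1, supporting them as a clade.
C2: derived state '1' in Acroodon, Ceratura, Ornithura, and Stenana only — synapomorphy for {Acroodon, Ceratura, Ornithura, Stenana}.
All ingroup taxa share the derived state '1' for C3; it defines the ingroup but does not resolve relationships within it.
Only Ornithura and Stenana show the derived state '1' for C4, supporting them as a clade.
C5 (derived state '1') is unique to Stenana (autapomorphy; uninformative for grouping).
Only Acroodon, Ceratura, Meroion, Ornithura, and Stenana show the derived state '1' for C6, supporting them as a clade.
Most parsimonious ingroup topology: ((((Ornithura,Stenana),(Ceratura,Acroodon)),Meroion),Scleroma).
Changes per character on this tree: C1: 1; C2: 1; C3: 1; C4: 1; C5: 1; C6: 1.
Total = 6.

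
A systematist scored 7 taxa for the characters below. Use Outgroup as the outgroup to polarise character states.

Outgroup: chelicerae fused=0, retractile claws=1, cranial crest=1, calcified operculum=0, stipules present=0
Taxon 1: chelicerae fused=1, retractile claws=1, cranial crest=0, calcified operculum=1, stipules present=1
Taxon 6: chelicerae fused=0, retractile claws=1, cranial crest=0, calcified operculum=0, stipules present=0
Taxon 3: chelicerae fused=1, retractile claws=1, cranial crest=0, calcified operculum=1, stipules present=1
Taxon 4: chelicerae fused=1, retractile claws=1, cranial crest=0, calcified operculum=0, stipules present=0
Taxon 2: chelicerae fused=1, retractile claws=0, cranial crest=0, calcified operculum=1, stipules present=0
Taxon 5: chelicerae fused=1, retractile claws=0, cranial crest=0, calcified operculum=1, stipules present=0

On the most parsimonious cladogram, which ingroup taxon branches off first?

Taxon 6

Character polarity is set by the outgroup: the derived state is whichever differs from the outgroup's state, so for retractile claws, cranial crest the derived state is '0', and for the remaining characters it is '1'.
chelicerae fused (derived state '1') is shared by Taxon 1, Taxon 2, Taxon 3, Taxon 4, and Taxon 5 — a synapomorphy uniting that clade.
retractile claws (derived state '0') is shared by Taxon 2 and Taxon 5 — a synapomorphy uniting that clade.
cranial crest (derived state '0') is shared by all ingroup taxa — unites the whole ingroup.
calcified operculum (derived state '1') is shared by Taxon 1, Taxon 2, Taxon 3, and Taxon 5 — a synapomorphy uniting that clade.
stipules present: derived state '1' in Taxon 1 and Taxon 3 only — synapomorphy for {Taxon 1, Taxon 3}.
Most parsimonious ingroup topology: ((((Taxon 1,Taxon 3),(Taxon 2,Taxon 5)),Taxon 4),Taxon 6).
Taxon 6 is sister to the clade containing all other ingroup taxa, so it is the earliest-diverging (most basal) ingroup lineage.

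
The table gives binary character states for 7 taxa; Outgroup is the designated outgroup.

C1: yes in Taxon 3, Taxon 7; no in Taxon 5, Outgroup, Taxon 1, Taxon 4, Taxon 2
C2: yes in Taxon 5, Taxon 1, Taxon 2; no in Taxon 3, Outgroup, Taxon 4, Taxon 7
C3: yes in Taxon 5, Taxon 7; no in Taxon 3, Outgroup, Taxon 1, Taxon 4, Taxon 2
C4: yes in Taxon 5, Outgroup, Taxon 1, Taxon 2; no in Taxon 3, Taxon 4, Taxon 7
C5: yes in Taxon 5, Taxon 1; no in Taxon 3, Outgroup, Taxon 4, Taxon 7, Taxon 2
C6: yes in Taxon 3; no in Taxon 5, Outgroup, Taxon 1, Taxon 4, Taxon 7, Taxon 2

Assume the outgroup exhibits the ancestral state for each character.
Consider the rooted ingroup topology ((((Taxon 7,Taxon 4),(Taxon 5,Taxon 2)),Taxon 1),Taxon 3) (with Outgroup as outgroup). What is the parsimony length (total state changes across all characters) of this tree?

11

Map each character onto ((((Taxon 7,Taxon 4),(Taxon 5,Taxon 2)),Taxon 1),Taxon 3) (rooted by Outgroup) and count the minimum state changes it requires (Fitch parsimony):
C1: 2; C2: 2; C3: 2; C4: 2; C5: 2; C6: 1.
Total tree length = 11.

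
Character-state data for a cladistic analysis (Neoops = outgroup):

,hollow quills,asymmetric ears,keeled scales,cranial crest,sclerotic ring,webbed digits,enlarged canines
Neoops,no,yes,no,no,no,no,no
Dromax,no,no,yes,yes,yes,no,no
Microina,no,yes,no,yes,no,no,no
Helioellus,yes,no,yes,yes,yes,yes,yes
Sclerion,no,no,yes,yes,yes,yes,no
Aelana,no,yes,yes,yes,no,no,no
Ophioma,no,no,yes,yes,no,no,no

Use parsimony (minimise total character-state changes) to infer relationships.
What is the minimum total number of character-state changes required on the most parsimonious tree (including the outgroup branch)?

Character polarity is set by the outgroup: the derived state is whichever differs from the outgroup's state, so for asymmetric ears the derived state is 'no', and for the remaining characters it is 'yes'.
hollow quills (derived state 'yes') is unique to Helioellus (autapomorphy; uninformative for grouping).
asymmetric ears (derived state 'no') is shared by Dromax, Helioellus, Ophioma, and Sclerion — a synapomorphy uniting that clade.
Only Aelana, Dromax, Helioellus, Ophioma, and Sclerion show the derived state 'yes' for keeled scales, supporting them as a clade.
cranial crest (derived state 'yes') is shared by all ingroup taxa — unites the whole ingroup.
sclerotic ring (derived state 'yes') is shared by Dromax, Helioellus, and Sclerion — a synapomorphy uniting that clade.
webbed digits (derived state 'yes') is shared by Helioellus and Sclerion — a synapomorphy uniting that clade.
enlarged canines (derived state 'yes') is unique to Helioellus (autapomorphy; uninformative for grouping).
Most parsimonious ingroup topology: ((((Dromax,(Helioellus,Sclerion)),Ophioma),Aelana),Microina).
Changes per character on this tree: hollow quills: 1; asymmetric ears: 1; keeled scales: 1; cranial crest: 1; sclerotic ring: 1; webbed digits: 1; enlarged canines: 1.
Total = 7.

7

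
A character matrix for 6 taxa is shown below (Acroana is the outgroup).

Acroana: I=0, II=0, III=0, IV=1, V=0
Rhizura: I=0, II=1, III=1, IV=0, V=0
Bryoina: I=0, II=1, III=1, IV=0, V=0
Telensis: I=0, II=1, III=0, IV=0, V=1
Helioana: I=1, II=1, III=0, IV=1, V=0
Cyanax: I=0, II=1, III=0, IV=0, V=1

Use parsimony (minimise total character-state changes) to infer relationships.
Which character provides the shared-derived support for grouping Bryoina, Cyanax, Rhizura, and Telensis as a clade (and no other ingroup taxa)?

Character polarity is set by the outgroup: the derived state is whichever differs from the outgroup's state, so for IV the derived state is '0', and for the remaining characters it is '1'.
I (derived state '1') is unique to Helioana (autapomorphy; uninformative for grouping).
II (derived state '1') is shared by all ingroup taxa — unites the whole ingroup.
III: derived state '1' in Bryoina and Rhizura only — synapomorphy for {Bryoina, Rhizura}.
IV: derived state '0' in Bryoina, Cyanax, Rhizura, and Telensis only — synapomorphy for {Bryoina, Cyanax, Rhizura, Telensis}.
V (derived state '1') is shared by Cyanax and Telensis — a synapomorphy uniting that clade.
Most parsimonious ingroup topology: (((Rhizura,Bryoina),(Telensis,Cyanax)),Helioana).
The clade {Bryoina, Cyanax, Rhizura, Telensis} is supported by IV: its derived state '0' occurs in exactly those taxa and in no other taxon (including the outgroup).

IV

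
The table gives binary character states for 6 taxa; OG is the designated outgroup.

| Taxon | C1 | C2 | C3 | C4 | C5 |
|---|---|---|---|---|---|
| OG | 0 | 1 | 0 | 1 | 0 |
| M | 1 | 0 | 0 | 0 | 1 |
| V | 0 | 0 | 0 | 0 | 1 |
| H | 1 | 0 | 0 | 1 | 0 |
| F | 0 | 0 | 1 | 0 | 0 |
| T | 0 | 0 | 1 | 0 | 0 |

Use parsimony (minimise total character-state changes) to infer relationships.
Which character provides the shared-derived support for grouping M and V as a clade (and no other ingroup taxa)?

Character polarity is set by the outgroup: the derived state is whichever differs from the outgroup's state, so for C2, C4 the derived state is '0', and for the remaining characters it is '1'.
C1 groups H and M, which is incompatible with the clades supported by the remaining characters; treating it as convergent (homoplasy) costs fewer steps than any alternative tree.
C2 (derived state '0') is shared by all ingroup taxa — unites the whole ingroup.
C3 (derived state '1') is shared by F and T — a synapomorphy uniting that clade.
Only F, M, T, and V show the derived state '0' for C4, supporting them as a clade.
C5: derived state '1' in M and V only — synapomorphy for {M, V}.
Most parsimonious ingroup topology: (((M,V),(F,T)),H).
The clade {M, V} is supported by C5: its derived state '1' occurs in exactly those taxa and in no other taxon (including the outgroup).

C5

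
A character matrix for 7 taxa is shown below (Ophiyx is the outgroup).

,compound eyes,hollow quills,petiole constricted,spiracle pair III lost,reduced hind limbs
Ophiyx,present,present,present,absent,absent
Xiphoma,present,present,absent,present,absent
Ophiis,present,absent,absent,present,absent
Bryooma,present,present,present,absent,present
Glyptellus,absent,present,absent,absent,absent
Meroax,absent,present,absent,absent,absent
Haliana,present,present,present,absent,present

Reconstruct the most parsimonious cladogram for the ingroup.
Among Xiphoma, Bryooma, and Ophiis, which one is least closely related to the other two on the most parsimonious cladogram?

Character polarity is set by the outgroup: the derived state is whichever differs from the outgroup's state, so for compound eyes, hollow quills, petiole constricted the derived state is 'absent', and for the remaining characters it is 'present'.
compound eyes (derived state 'absent') is shared by Glyptellus and Meroax — a synapomorphy uniting that clade.
hollow quills: derived state 'absent' in Ophiis only — an autapomorphy, so it tells us nothing about relationships among taxa.
Only Glyptellus, Meroax, Ophiis, and Xiphoma show the derived state 'absent' for petiole constricted, supporting them as a clade.
spiracle pair III lost: derived state 'present' in Ophiis and Xiphoma only — synapomorphy for {Ophiis, Xiphoma}.
reduced hind limbs: derived state 'present' in Bryooma and Haliana only — synapomorphy for {Bryooma, Haliana}.
Most parsimonious ingroup topology: (((Xiphoma,Ophiis),(Glyptellus,Meroax)),(Bryooma,Haliana)).
Xiphoma and Ophiis share a more recent common ancestor with each other than either does with Bryooma, so Bryooma is the least closely related of the three.

Bryooma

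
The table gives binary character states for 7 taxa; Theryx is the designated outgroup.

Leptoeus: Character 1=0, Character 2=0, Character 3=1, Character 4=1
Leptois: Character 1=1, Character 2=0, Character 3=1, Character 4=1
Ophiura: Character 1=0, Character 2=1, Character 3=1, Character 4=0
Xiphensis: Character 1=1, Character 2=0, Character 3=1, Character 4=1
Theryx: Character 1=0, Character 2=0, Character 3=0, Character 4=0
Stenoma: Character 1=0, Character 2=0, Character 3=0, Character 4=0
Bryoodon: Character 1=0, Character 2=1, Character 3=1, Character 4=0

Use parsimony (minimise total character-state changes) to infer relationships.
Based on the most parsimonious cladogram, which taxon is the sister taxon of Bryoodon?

Ophiura

The outgroup has state '0' for every character, so '1' is the derived state throughout.
Only Leptois and Xiphensis show the derived state '1' for Character 1, supporting them as a clade.
Only Bryoodon and Ophiura show the derived state '1' for Character 2, supporting them as a clade.
Character 3: derived state '1' in Bryoodon, Leptoeus, Leptois, Ophiura, and Xiphensis only — synapomorphy for {Bryoodon, Leptoeus, Leptois, Ophiura, Xiphensis}.
Only Leptoeus, Leptois, and Xiphensis show the derived state '1' for Character 4, supporting them as a clade.
Most parsimonious ingroup topology: (((Ophiura,Bryoodon),(Leptoeus,(Leptois,Xiphensis))),Stenoma).
Bryoodon and Ophiura form a cherry on this tree, so they are sister taxa.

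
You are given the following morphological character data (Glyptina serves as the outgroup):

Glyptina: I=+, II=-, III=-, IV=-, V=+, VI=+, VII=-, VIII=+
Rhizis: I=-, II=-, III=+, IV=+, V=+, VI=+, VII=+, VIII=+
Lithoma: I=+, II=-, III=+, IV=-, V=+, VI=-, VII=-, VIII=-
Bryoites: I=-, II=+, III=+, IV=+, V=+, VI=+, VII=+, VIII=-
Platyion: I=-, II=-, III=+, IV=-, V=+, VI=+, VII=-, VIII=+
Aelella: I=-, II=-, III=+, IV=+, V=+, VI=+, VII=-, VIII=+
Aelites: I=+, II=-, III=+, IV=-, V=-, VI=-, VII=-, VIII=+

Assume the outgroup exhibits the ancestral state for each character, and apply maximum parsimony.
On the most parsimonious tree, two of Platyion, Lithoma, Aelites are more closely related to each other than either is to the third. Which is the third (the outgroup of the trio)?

Character polarity is set by the outgroup: the derived state is whichever differs from the outgroup's state, so for I, V, VI, VIII the derived state is '-', and for the remaining characters it is '+'.
I: derived state '-' in Aelella, Bryoites, Platyion, and Rhizis only — synapomorphy for {Aelella, Bryoites, Platyion, Rhizis}.
II (derived state '+') is unique to Bryoites (autapomorphy; uninformative for grouping).
All ingroup taxa share the derived state '+' for III; it defines the ingroup but does not resolve relationships within it.
IV: derived state '+' in Aelella, Bryoites, and Rhizis only — synapomorphy for {Aelella, Bryoites, Rhizis}.
V (derived state '-') is unique to Aelites (autapomorphy; uninformative for grouping).
Only Aelites and Lithoma show the derived state '-' for VI, supporting them as a clade.
VII: derived state '+' in Bryoites and Rhizis only — synapomorphy for {Bryoites, Rhizis}.
VIII (state '-') occurs in Bryoites and Lithoma but conflicts with the nesting implied by the other characters — most parsimoniously interpreted as homoplasy.
Most parsimonious ingroup topology: ((((Rhizis,Bryoites),Aelella),Platyion),(Lithoma,Aelites)).
Aelites and Lithoma share a more recent common ancestor with each other than either does with Platyion, so Platyion is the least closely related of the three.

Platyion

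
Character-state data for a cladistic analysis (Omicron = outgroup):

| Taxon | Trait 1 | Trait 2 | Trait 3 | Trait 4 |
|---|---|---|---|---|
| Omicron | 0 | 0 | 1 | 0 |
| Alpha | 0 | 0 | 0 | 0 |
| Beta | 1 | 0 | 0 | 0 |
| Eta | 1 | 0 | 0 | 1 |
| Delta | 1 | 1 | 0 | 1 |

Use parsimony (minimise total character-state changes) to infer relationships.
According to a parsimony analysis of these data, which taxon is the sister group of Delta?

Character polarity is set by the outgroup: the derived state is whichever differs from the outgroup's state, so for Trait 3 the derived state is '0', and for the remaining characters it is '1'.
Trait 1 (derived state '1') is shared by Beta, Delta, and Eta — a synapomorphy uniting that clade.
Trait 2 (derived state '1') is unique to Delta (autapomorphy; uninformative for grouping).
Trait 3 (derived state '0') is shared by all ingroup taxa — unites the whole ingroup.
Trait 4 (derived state '1') is shared by Delta and Eta — a synapomorphy uniting that clade.
Most parsimonious ingroup topology: (Alpha,(Beta,(Eta,Delta))).
Delta and Eta form a cherry on this tree, so they are sister taxa.

Eta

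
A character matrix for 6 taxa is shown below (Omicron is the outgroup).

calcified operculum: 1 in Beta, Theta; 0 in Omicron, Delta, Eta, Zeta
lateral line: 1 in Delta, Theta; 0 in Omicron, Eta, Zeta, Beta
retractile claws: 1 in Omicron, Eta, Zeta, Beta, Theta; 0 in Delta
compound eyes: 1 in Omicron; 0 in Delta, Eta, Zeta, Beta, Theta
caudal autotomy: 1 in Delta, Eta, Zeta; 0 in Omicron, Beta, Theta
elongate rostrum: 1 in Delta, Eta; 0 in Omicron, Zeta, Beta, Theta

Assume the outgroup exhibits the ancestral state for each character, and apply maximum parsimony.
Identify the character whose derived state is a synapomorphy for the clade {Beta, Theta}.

calcified operculum

Character polarity is set by the outgroup: the derived state is whichever differs from the outgroup's state, so for retractile claws, compound eyes the derived state is '0', and for the remaining characters it is '1'.
calcified operculum: derived state '1' in Beta and Theta only — synapomorphy for {Beta, Theta}.
lateral line (state '1') occurs in Delta and Theta but conflicts with the nesting implied by the other characters — most parsimoniously interpreted as homoplasy.
retractile claws (derived state '0') is unique to Delta (autapomorphy; uninformative for grouping).
compound eyes (derived state '0') is shared by all ingroup taxa — unites the whole ingroup.
Only Delta, Eta, and Zeta show the derived state '1' for caudal autotomy, supporting them as a clade.
Only Delta and Eta show the derived state '1' for elongate rostrum, supporting them as a clade.
Most parsimonious ingroup topology: (((Delta,Eta),Zeta),(Beta,Theta)).
The clade {Beta, Theta} is supported by calcified operculum: its derived state '1' occurs in exactly those taxa and in no other taxon (including the outgroup).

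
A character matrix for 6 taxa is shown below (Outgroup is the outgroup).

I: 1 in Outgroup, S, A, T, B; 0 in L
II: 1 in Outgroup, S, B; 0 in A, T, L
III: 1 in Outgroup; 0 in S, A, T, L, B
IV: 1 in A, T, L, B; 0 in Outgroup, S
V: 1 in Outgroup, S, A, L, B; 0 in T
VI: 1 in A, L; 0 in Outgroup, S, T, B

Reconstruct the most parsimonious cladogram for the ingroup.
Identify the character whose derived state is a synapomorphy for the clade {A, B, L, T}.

Character polarity is set by the outgroup: the derived state is whichever differs from the outgroup's state, so for I, II, III, V the derived state is '0', and for the remaining characters it is '1'.
I (derived state '0') is unique to L (autapomorphy; uninformative for grouping).
II (derived state '0') is shared by A, L, and T — a synapomorphy uniting that clade.
All ingroup taxa share the derived state '0' for III; it defines the ingroup but does not resolve relationships within it.
IV: derived state '1' in A, B, L, and T only — synapomorphy for {A, B, L, T}.
V (derived state '0') is unique to T (autapomorphy; uninformative for grouping).
Only A and L show the derived state '1' for VI, supporting them as a clade.
Most parsimonious ingroup topology: ((B,(T,(L,A))),S).
The clade {A, B, L, T} is supported by IV: its derived state '1' occurs in exactly those taxa and in no other taxon (including the outgroup).

IV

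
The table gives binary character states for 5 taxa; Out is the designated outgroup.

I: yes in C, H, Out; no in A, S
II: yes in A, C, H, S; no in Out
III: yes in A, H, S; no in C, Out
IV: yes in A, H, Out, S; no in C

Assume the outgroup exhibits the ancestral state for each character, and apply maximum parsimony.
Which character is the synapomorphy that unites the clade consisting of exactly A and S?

Character polarity is set by the outgroup: the derived state is whichever differs from the outgroup's state, so for I, IV the derived state is 'no', and for the remaining characters it is 'yes'.
I (derived state 'no') is shared by A and S — a synapomorphy uniting that clade.
II (derived state 'yes') is shared by all ingroup taxa — unites the whole ingroup.
Only A, H, and S show the derived state 'yes' for III, supporting them as a clade.
IV: derived state 'no' in C only — an autapomorphy, so it tells us nothing about relationships among taxa.
Most parsimonious ingroup topology: (C,(H,(A,S))).
The clade {A, S} is supported by I: its derived state 'no' occurs in exactly those taxa and in no other taxon (including the outgroup).

I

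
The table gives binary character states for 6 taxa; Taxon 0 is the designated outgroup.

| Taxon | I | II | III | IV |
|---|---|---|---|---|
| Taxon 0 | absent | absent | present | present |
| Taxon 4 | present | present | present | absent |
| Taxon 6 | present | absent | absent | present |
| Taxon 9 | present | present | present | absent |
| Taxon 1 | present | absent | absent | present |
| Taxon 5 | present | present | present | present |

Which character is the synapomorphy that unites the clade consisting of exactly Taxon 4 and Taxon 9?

IV

Character polarity is set by the outgroup: the derived state is whichever differs from the outgroup's state, so for III, IV the derived state is 'absent', and for the remaining characters it is 'present'.
I (derived state 'present') is shared by all ingroup taxa — unites the whole ingroup.
II: derived state 'present' in Taxon 4, Taxon 5, and Taxon 9 only — synapomorphy for {Taxon 4, Taxon 5, Taxon 9}.
III: derived state 'absent' in Taxon 1 and Taxon 6 only — synapomorphy for {Taxon 1, Taxon 6}.
IV: derived state 'absent' in Taxon 4 and Taxon 9 only — synapomorphy for {Taxon 4, Taxon 9}.
Most parsimonious ingroup topology: (((Taxon 4,Taxon 9),Taxon 5),(Taxon 6,Taxon 1)).
The clade {Taxon 4, Taxon 9} is supported by IV: its derived state 'absent' occurs in exactly those taxa and in no other taxon (including the outgroup).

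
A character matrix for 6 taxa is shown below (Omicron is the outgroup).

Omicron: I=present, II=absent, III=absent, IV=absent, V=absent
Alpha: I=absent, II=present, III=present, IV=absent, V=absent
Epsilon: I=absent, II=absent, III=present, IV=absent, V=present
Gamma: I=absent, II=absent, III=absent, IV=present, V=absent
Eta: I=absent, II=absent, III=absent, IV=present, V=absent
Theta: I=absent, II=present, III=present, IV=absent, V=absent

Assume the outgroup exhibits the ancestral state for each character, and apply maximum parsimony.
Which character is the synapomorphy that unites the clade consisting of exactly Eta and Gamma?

Character polarity is set by the outgroup: the derived state is whichever differs from the outgroup's state, so for I the derived state is 'absent', and for the remaining characters it is 'present'.
I (derived state 'absent') is shared by all ingroup taxa — unites the whole ingroup.
Only Alpha and Theta show the derived state 'present' for II, supporting them as a clade.
III (derived state 'present') is shared by Alpha, Epsilon, and Theta — a synapomorphy uniting that clade.
Only Eta and Gamma show the derived state 'present' for IV, supporting them as a clade.
V (derived state 'present') is unique to Epsilon (autapomorphy; uninformative for grouping).
Most parsimonious ingroup topology: (((Alpha,Theta),Epsilon),(Gamma,Eta)).
The clade {Eta, Gamma} is supported by IV: its derived state 'present' occurs in exactly those taxa and in no other taxon (including the outgroup).

IV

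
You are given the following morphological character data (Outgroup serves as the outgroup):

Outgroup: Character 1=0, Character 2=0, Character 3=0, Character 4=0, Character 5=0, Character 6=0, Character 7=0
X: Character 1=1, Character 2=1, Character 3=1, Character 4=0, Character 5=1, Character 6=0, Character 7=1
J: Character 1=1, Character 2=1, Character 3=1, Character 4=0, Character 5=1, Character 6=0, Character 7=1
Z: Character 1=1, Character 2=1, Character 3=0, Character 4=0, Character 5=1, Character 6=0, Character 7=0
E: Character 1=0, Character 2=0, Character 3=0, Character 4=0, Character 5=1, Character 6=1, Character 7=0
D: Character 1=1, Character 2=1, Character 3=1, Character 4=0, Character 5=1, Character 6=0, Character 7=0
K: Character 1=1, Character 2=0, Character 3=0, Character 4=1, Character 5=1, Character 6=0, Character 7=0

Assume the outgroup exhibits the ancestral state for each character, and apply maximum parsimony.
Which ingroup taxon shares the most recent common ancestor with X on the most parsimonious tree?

J

The outgroup has state '0' for every character, so '1' is the derived state throughout.
Character 1 (derived state '1') is shared by D, J, K, X, and Z — a synapomorphy uniting that clade.
Character 2: derived state '1' in D, J, X, and Z only — synapomorphy for {D, J, X, Z}.
Character 3 (derived state '1') is shared by D, J, and X — a synapomorphy uniting that clade.
Character 4: derived state '1' in K only — an autapomorphy, so it tells us nothing about relationships among taxa.
All ingroup taxa share the derived state '1' for Character 5; it defines the ingroup but does not resolve relationships within it.
Character 6: derived state '1' in E only — an autapomorphy, so it tells us nothing about relationships among taxa.
Character 7 (derived state '1') is shared by J and X — a synapomorphy uniting that clade.
Most parsimonious ingroup topology: (((Z,(D,(X,J))),K),E).
X and J form a cherry on this tree, so they are sister taxa.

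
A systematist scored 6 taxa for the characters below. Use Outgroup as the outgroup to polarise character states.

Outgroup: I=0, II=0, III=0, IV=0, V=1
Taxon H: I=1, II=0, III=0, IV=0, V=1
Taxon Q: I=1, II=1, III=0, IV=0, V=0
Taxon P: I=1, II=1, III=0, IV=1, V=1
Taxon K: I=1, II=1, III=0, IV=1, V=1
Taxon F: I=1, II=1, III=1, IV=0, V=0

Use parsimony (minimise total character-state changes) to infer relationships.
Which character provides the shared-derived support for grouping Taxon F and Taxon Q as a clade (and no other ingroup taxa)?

Character polarity is set by the outgroup: the derived state is whichever differs from the outgroup's state, so for V the derived state is '0', and for the remaining characters it is '1'.
I (derived state '1') is shared by all ingroup taxa — unites the whole ingroup.
II (derived state '1') is shared by Taxon F, Taxon K, Taxon P, and Taxon Q — a synapomorphy uniting that clade.
III (derived state '1') is unique to Taxon F (autapomorphy; uninformative for grouping).
IV (derived state '1') is shared by Taxon K and Taxon P — a synapomorphy uniting that clade.
V: derived state '0' in Taxon F and Taxon Q only — synapomorphy for {Taxon F, Taxon Q}.
Most parsimonious ingroup topology: (Taxon H,((Taxon Q,Taxon F),(Taxon P,Taxon K))).
The clade {Taxon F, Taxon Q} is supported by V: its derived state '0' occurs in exactly those taxa and in no other taxon (including the outgroup).

V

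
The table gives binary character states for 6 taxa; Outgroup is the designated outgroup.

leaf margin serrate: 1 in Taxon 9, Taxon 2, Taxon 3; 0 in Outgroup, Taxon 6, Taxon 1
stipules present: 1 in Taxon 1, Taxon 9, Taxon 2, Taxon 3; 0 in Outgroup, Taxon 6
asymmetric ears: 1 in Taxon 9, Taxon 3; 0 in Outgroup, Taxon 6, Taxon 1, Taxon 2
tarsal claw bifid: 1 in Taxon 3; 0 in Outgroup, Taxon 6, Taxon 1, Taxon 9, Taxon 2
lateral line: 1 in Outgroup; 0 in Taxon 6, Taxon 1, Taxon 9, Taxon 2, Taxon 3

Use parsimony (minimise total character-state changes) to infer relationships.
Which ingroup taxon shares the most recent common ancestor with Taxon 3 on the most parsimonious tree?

Taxon 9

Character polarity is set by the outgroup: the derived state is whichever differs from the outgroup's state, so for lateral line the derived state is '0', and for the remaining characters it is '1'.
Only Taxon 2, Taxon 3, and Taxon 9 show the derived state '1' for leaf margin serrate, supporting them as a clade.
stipules present: derived state '1' in Taxon 1, Taxon 2, Taxon 3, and Taxon 9 only — synapomorphy for {Taxon 1, Taxon 2, Taxon 3, Taxon 9}.
Only Taxon 3 and Taxon 9 show the derived state '1' for asymmetric ears, supporting them as a clade.
tarsal claw bifid (derived state '1') is unique to Taxon 3 (autapomorphy; uninformative for grouping).
All ingroup taxa share the derived state '0' for lateral line; it defines the ingroup but does not resolve relationships within it.
Most parsimonious ingroup topology: (Taxon 6,(Taxon 1,((Taxon 9,Taxon 3),Taxon 2))).
Taxon 3 and Taxon 9 form a cherry on this tree, so they are sister taxa.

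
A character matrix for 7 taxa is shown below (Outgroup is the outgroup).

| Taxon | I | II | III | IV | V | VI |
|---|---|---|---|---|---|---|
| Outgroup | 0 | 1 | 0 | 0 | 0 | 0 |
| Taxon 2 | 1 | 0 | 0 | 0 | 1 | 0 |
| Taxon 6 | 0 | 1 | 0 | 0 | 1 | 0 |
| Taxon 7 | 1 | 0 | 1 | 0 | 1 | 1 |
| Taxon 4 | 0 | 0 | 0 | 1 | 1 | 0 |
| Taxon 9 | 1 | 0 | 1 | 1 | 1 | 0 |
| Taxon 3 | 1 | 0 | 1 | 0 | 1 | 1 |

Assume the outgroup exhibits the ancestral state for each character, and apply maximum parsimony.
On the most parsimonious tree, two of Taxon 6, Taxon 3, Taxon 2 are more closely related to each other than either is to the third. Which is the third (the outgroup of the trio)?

Taxon 6

Character polarity is set by the outgroup: the derived state is whichever differs from the outgroup's state, so for II the derived state is '0', and for the remaining characters it is '1'.
I (derived state '1') is shared by Taxon 2, Taxon 3, Taxon 7, and Taxon 9 — a synapomorphy uniting that clade.
Only Taxon 2, Taxon 3, Taxon 4, Taxon 7, and Taxon 9 show the derived state '0' for II, supporting them as a clade.
III (derived state '1') is shared by Taxon 3, Taxon 7, and Taxon 9 — a synapomorphy uniting that clade.
IV (state '1') occurs in Taxon 4 and Taxon 9 but conflicts with the nesting implied by the other characters — most parsimoniously interpreted as homoplasy.
All ingroup taxa share the derived state '1' for V; it defines the ingroup but does not resolve relationships within it.
VI: derived state '1' in Taxon 3 and Taxon 7 only — synapomorphy for {Taxon 3, Taxon 7}.
Most parsimonious ingroup topology: (((Taxon 2,((Taxon 7,Taxon 3),Taxon 9)),Taxon 4),Taxon 6).
Taxon 3 and Taxon 2 share a more recent common ancestor with each other than either does with Taxon 6, so Taxon 6 is the least closely related of the three.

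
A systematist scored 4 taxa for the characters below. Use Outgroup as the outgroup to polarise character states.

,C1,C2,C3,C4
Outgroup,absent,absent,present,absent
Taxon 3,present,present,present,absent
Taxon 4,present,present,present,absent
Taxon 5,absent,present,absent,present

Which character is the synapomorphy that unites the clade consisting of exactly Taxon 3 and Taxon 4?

Character polarity is set by the outgroup: the derived state is whichever differs from the outgroup's state, so for C3 the derived state is 'absent', and for the remaining characters it is 'present'.
Only Taxon 3 and Taxon 4 show the derived state 'present' for C1, supporting them as a clade.
All ingroup taxa share the derived state 'present' for C2; it defines the ingroup but does not resolve relationships within it.
C3 (derived state 'absent') is unique to Taxon 5 (autapomorphy; uninformative for grouping).
C4 (derived state 'present') is unique to Taxon 5 (autapomorphy; uninformative for grouping).
Most parsimonious ingroup topology: ((Taxon 3,Taxon 4),Taxon 5).
The clade {Taxon 3, Taxon 4} is supported by C1: its derived state 'present' occurs in exactly those taxa and in no other taxon (including the outgroup).

C1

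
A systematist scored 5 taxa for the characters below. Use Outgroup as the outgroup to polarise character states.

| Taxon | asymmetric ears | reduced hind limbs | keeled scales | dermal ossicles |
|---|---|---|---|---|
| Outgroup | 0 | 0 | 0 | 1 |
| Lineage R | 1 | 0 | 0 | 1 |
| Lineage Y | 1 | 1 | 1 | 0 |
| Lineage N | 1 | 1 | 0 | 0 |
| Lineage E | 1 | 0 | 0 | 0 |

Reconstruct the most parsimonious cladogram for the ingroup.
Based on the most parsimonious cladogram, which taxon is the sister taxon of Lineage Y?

Lineage N

Character polarity is set by the outgroup: the derived state is whichever differs from the outgroup's state, so for dermal ossicles the derived state is '0', and for the remaining characters it is '1'.
All ingroup taxa share the derived state '1' for asymmetric ears; it defines the ingroup but does not resolve relationships within it.
reduced hind limbs (derived state '1') is shared by Lineage N and Lineage Y — a synapomorphy uniting that clade.
keeled scales: derived state '1' in Lineage Y only — an autapomorphy, so it tells us nothing about relationships among taxa.
dermal ossicles (derived state '0') is shared by Lineage E, Lineage N, and Lineage Y — a synapomorphy uniting that clade.
Most parsimonious ingroup topology: (Lineage R,((Lineage Y,Lineage N),Lineage E)).
Lineage Y and Lineage N form a cherry on this tree, so they are sister taxa.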